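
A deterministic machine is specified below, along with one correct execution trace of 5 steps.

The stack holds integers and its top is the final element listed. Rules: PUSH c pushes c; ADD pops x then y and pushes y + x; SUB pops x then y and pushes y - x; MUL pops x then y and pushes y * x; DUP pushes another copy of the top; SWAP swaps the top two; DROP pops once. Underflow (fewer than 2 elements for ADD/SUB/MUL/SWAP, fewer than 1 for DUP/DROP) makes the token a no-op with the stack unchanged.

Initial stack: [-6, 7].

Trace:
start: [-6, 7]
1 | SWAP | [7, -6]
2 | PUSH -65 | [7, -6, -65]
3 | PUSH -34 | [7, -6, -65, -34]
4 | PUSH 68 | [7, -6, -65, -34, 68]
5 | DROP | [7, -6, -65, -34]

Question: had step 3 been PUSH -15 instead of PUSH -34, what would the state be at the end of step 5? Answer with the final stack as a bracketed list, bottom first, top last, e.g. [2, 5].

(re-executing from step 3 with the substitution; state before step 3: [7, -6, -65])
3 | PUSH -15 | [7, -6, -65, -15]
4 | PUSH 68 | [7, -6, -65, -15, 68]
5 | DROP | [7, -6, -65, -15]

[7, -6, -65, -15]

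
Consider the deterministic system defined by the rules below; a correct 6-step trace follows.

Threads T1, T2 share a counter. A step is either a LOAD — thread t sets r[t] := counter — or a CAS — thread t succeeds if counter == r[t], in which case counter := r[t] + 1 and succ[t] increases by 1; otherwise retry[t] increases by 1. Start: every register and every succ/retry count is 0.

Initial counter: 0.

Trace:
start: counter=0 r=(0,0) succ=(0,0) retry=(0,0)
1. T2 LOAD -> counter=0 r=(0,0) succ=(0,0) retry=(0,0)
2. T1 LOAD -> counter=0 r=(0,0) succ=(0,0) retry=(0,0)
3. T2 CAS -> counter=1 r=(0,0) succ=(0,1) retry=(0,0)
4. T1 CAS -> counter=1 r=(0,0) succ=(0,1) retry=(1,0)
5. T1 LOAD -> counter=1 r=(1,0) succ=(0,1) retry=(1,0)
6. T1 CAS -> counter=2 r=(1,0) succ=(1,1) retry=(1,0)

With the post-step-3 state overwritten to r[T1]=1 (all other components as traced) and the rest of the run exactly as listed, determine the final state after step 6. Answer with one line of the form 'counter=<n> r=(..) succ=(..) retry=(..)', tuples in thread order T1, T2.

state after step 3 := counter=1 r=(1,0) succ=(0,1) retry=(0,0)
4. T1 CAS -> counter=2 r=(1,0) succ=(1,1) retry=(0,0)
5. T1 LOAD -> counter=2 r=(2,0) succ=(1,1) retry=(0,0)
6. T1 CAS -> counter=3 r=(2,0) succ=(2,1) retry=(0,0)

counter=3 r=(2,0) succ=(2,1) retry=(0,0)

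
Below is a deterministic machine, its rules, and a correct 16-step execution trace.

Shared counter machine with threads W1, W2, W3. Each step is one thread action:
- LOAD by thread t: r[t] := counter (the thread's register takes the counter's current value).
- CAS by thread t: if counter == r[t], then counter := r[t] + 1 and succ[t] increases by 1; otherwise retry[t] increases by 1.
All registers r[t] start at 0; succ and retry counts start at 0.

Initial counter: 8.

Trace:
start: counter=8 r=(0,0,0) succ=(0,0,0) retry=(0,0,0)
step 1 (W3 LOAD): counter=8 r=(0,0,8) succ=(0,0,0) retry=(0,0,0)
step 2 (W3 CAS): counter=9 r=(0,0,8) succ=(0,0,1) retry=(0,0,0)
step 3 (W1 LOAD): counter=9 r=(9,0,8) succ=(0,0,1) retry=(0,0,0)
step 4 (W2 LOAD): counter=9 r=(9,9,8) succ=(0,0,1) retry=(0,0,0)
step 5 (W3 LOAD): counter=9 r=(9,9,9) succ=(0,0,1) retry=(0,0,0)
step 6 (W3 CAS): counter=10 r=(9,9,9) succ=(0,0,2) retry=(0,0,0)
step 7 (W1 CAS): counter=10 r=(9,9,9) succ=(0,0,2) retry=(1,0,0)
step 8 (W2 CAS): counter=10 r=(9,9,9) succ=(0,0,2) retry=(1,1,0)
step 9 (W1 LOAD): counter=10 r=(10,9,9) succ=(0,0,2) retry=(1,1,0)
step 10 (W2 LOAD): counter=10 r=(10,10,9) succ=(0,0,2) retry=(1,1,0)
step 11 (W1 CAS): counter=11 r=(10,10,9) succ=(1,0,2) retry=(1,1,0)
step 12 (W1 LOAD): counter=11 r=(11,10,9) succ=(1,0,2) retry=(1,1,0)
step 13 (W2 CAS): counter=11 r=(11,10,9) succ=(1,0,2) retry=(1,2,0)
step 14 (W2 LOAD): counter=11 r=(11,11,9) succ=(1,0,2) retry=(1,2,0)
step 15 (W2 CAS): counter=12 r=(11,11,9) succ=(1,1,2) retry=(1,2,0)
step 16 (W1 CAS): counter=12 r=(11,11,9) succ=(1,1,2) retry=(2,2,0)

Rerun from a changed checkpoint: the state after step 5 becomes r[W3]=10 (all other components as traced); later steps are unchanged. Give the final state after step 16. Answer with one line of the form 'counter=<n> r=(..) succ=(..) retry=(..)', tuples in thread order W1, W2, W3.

counter=12 r=(11,11,10) succ=(2,1,1) retry=(1,2,1)

state after step 5 := counter=9 r=(9,9,10) succ=(0,0,1) retry=(0,0,0)
step 6 (W3 CAS): counter=9 r=(9,9,10) succ=(0,0,1) retry=(0,0,1)
step 7 (W1 CAS): counter=10 r=(9,9,10) succ=(1,0,1) retry=(0,0,1)
step 8 (W2 CAS): counter=10 r=(9,9,10) succ=(1,0,1) retry=(0,1,1)
step 9 (W1 LOAD): counter=10 r=(10,9,10) succ=(1,0,1) retry=(0,1,1)
step 10 (W2 LOAD): counter=10 r=(10,10,10) succ=(1,0,1) retry=(0,1,1)
step 11 (W1 CAS): counter=11 r=(10,10,10) succ=(2,0,1) retry=(0,1,1)
step 12 (W1 LOAD): counter=11 r=(11,10,10) succ=(2,0,1) retry=(0,1,1)
step 13 (W2 CAS): counter=11 r=(11,10,10) succ=(2,0,1) retry=(0,2,1)
step 14 (W2 LOAD): counter=11 r=(11,11,10) succ=(2,0,1) retry=(0,2,1)
step 15 (W2 CAS): counter=12 r=(11,11,10) succ=(2,1,1) retry=(0,2,1)
step 16 (W1 CAS): counter=12 r=(11,11,10) succ=(2,1,1) retry=(1,2,1)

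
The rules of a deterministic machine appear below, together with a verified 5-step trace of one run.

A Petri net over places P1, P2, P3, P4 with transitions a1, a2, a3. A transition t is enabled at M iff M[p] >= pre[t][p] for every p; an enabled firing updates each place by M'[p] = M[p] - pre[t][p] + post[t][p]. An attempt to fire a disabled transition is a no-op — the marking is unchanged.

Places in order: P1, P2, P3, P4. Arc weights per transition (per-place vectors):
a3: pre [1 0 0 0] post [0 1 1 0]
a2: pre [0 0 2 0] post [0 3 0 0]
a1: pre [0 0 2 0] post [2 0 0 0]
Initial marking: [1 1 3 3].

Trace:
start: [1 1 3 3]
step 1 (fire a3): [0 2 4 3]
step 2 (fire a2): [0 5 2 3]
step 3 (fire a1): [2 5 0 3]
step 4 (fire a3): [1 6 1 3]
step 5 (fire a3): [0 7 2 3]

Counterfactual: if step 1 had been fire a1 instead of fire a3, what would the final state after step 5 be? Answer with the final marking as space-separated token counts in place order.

(re-executing from step 1 with the substitution; state before step 1: [1 1 3 3])
step 1 (fire a1): [3 1 1 3]
step 2 (fire a2): [3 1 1 3]
step 3 (fire a1): [3 1 1 3]
step 4 (fire a3): [2 2 2 3]
step 5 (fire a3): [1 3 3 3]

1 3 3 3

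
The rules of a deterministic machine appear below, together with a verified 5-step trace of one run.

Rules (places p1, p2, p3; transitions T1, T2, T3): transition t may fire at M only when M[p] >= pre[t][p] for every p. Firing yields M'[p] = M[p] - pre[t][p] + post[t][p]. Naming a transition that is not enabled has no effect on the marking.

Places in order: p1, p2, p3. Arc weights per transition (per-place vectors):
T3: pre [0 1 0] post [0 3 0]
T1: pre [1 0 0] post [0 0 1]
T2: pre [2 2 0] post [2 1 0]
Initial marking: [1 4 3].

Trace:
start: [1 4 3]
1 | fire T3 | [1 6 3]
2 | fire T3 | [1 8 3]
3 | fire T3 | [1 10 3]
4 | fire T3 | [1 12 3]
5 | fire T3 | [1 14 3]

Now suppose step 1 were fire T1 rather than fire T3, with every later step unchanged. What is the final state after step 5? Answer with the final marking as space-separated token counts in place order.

(re-executing from step 1 with the substitution; state before step 1: [1 4 3])
1 | fire T1 | [0 4 4]
2 | fire T3 | [0 6 4]
3 | fire T3 | [0 8 4]
4 | fire T3 | [0 10 4]
5 | fire T3 | [0 12 4]

0 12 4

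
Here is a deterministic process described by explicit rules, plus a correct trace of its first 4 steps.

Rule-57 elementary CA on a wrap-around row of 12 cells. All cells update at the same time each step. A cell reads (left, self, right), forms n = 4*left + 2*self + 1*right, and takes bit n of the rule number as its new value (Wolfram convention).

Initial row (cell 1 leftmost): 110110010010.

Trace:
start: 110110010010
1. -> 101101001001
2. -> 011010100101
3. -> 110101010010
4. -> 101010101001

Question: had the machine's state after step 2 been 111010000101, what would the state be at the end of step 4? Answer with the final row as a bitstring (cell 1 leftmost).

state after step 2 := 111010000101
3. -> 000101110011
4. -> 110011001010

110011001010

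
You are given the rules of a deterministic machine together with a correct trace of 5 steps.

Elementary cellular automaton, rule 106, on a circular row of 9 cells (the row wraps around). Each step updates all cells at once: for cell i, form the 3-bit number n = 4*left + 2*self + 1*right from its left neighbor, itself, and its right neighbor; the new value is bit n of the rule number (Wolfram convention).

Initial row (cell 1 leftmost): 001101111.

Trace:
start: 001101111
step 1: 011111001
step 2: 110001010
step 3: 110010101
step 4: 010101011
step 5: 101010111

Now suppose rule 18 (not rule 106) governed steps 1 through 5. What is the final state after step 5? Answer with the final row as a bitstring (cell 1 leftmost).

(re-executing steps 1..5 under rule 18; state before step 1: 001101111)
step 1: 110000000
step 2: 001000001
step 3: 110100010
step 4: 000010100
step 5: 000100010

000100010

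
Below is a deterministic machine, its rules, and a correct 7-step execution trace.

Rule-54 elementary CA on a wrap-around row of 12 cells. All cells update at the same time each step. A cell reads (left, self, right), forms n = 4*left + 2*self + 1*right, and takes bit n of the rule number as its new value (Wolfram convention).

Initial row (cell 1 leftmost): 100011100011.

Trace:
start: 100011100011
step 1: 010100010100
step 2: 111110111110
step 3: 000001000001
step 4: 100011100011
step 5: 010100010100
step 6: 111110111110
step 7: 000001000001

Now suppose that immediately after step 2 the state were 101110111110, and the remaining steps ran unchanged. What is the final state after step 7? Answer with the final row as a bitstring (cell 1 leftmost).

state after step 2 := 101110111110
step 3: 110001000001
step 4: 001011100010
step 5: 011100010111
step 6: 100010111000
step 7: 110111000101

110111000101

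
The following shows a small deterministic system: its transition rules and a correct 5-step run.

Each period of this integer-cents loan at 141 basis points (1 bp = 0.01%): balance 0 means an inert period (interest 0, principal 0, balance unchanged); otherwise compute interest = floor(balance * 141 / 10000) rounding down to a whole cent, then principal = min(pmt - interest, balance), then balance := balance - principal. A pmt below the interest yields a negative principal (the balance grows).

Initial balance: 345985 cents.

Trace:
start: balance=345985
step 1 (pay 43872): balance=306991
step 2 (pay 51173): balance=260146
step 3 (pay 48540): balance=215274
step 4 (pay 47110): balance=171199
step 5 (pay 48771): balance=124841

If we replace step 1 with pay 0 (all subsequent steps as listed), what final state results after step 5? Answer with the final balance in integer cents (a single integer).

(re-executing from step 1 with the substitution; state before step 1: balance=345985)
step 1 (pay 0): balance=350863
step 2 (pay 51173): balance=304637
step 3 (pay 48540): balance=260392
step 4 (pay 47110): balance=216953
step 5 (pay 48771): balance=171241

171241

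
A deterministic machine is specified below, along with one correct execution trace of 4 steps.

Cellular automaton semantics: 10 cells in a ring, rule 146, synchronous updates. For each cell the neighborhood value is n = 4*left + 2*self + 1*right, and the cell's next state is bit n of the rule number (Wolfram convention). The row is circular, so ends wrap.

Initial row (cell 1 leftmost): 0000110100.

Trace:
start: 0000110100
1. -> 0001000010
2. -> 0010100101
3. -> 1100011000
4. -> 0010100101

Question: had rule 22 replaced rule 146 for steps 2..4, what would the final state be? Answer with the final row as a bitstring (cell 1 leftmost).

(re-executing steps 2..4 under rule 22; state before step 2: 0001000010)
2. -> 0011100111
3. -> 1100011000
4. -> 0010100101

0010100101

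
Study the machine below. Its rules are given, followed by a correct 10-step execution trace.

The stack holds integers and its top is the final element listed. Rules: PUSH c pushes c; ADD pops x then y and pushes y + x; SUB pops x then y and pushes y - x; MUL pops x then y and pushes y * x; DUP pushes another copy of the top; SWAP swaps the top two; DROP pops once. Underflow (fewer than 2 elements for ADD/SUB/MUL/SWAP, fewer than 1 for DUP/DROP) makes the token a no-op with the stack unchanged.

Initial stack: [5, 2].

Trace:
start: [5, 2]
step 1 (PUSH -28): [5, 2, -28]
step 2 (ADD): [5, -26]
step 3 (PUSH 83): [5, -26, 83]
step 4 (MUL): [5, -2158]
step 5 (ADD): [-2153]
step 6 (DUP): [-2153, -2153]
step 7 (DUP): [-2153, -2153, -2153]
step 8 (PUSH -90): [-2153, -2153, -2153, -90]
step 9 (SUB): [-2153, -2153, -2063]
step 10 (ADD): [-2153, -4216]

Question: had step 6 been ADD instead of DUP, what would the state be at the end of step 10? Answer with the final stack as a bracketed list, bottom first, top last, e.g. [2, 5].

(re-executing from step 6 with the substitution; state before step 6: [-2153])
step 6 (ADD): [-2153]
step 7 (DUP): [-2153, -2153]
step 8 (PUSH -90): [-2153, -2153, -90]
step 9 (SUB): [-2153, -2063]
step 10 (ADD): [-4216]

[-4216]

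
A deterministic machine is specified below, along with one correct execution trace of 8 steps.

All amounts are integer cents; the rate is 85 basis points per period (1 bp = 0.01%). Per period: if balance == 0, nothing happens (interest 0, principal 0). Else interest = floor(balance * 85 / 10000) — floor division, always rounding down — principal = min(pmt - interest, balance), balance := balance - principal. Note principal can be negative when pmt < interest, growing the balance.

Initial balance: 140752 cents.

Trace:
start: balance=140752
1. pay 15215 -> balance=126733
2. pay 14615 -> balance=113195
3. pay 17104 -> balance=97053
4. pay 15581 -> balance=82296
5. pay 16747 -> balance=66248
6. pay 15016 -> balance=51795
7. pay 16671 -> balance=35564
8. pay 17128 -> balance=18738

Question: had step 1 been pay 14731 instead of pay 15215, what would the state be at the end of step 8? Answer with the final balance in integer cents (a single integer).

19251

(re-executing from step 1 with the substitution; state before step 1: balance=140752)
1. pay 14731 -> balance=127217
2. pay 14615 -> balance=113683
3. pay 17104 -> balance=97545
4. pay 15581 -> balance=82793
5. pay 16747 -> balance=66749
6. pay 15016 -> balance=52300
7. pay 16671 -> balance=36073
8. pay 17128 -> balance=19251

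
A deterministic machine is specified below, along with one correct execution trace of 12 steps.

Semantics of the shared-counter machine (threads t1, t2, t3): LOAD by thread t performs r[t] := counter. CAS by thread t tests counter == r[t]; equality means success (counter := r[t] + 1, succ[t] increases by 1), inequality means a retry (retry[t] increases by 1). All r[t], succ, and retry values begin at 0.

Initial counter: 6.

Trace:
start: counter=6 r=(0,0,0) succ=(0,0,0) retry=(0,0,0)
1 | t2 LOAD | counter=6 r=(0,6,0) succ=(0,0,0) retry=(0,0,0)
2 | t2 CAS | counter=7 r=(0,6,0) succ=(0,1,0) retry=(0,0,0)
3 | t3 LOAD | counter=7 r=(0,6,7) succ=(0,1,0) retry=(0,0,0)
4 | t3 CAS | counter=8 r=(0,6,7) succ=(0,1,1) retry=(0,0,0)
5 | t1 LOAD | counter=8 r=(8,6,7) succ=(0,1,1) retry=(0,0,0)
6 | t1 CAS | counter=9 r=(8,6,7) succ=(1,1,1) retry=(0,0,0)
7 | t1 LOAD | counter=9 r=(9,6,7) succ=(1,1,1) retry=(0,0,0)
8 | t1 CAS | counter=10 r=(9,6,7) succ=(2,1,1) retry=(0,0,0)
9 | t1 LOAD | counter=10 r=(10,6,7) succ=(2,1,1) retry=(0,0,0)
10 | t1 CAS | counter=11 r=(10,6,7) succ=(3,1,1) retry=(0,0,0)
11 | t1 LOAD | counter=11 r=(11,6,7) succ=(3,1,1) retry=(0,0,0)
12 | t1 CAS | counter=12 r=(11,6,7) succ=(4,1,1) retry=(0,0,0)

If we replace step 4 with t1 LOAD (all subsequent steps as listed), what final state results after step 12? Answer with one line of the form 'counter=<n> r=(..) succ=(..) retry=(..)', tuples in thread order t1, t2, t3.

counter=11 r=(10,6,7) succ=(4,1,0) retry=(0,0,0)

(re-executing from step 4 with the substitution; state before step 4: counter=7 r=(0,6,7) succ=(0,1,0) retry=(0,0,0))
4 | t1 LOAD | counter=7 r=(7,6,7) succ=(0,1,0) retry=(0,0,0)
5 | t1 LOAD | counter=7 r=(7,6,7) succ=(0,1,0) retry=(0,0,0)
6 | t1 CAS | counter=8 r=(7,6,7) succ=(1,1,0) retry=(0,0,0)
7 | t1 LOAD | counter=8 r=(8,6,7) succ=(1,1,0) retry=(0,0,0)
8 | t1 CAS | counter=9 r=(8,6,7) succ=(2,1,0) retry=(0,0,0)
9 | t1 LOAD | counter=9 r=(9,6,7) succ=(2,1,0) retry=(0,0,0)
10 | t1 CAS | counter=10 r=(9,6,7) succ=(3,1,0) retry=(0,0,0)
11 | t1 LOAD | counter=10 r=(10,6,7) succ=(3,1,0) retry=(0,0,0)
12 | t1 CAS | counter=11 r=(10,6,7) succ=(4,1,0) retry=(0,0,0)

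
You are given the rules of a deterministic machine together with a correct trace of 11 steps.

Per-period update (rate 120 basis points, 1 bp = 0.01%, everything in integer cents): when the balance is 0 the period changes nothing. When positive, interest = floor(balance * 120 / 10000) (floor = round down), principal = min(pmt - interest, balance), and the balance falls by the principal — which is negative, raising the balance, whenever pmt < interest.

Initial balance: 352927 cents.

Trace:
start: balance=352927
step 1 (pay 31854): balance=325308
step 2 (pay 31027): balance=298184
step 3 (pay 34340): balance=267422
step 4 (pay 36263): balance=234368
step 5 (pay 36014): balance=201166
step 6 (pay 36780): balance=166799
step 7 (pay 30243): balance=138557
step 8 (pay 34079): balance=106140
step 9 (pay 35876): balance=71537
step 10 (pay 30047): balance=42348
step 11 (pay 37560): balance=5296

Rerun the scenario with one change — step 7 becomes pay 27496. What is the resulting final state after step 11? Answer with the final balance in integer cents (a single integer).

(re-executing from step 7 with the substitution; state before step 7: balance=166799)
step 7 (pay 27496): balance=141304
step 8 (pay 34079): balance=108920
step 9 (pay 35876): balance=74351
step 10 (pay 30047): balance=45196
step 11 (pay 37560): balance=8178

8178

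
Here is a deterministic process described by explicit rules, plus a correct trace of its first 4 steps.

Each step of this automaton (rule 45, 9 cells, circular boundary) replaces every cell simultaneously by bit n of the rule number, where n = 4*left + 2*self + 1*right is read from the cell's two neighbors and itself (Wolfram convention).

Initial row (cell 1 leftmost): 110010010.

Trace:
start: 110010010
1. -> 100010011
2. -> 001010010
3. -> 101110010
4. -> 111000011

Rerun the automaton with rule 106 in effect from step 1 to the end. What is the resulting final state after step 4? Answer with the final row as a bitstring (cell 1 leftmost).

(re-executing steps 1..4 under rule 106; state before step 1: 110010010)
1. -> 110100101
2. -> 011001011
3. -> 111010111
4. -> 001101100

001101100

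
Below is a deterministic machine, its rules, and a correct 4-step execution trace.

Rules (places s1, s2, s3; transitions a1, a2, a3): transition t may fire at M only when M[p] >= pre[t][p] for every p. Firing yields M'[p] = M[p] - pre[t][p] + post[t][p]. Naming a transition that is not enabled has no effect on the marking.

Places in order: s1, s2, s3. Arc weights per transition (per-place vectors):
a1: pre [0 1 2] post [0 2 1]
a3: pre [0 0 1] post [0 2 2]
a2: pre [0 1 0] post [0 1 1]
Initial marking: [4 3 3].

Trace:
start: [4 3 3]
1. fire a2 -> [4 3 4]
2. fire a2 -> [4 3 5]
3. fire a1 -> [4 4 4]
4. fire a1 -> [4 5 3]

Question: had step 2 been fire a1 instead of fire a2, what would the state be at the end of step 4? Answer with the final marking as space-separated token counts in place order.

4 6 1

(re-executing from step 2 with the substitution; state before step 2: [4 3 4])
2. fire a1 -> [4 4 3]
3. fire a1 -> [4 5 2]
4. fire a1 -> [4 6 1]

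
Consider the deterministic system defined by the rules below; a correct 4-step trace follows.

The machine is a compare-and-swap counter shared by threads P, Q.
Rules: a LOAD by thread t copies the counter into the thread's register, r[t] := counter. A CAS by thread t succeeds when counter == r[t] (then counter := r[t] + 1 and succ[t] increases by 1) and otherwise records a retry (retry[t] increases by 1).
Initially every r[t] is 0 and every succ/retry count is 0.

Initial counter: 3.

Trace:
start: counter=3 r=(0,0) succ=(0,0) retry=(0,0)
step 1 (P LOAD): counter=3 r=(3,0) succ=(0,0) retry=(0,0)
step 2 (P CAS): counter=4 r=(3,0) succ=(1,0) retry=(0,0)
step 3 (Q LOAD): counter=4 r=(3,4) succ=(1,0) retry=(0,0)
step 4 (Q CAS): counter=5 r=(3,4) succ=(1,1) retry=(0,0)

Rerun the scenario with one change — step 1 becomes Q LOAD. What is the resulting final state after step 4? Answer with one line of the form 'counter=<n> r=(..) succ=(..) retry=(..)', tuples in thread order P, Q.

(re-executing from step 1 with the substitution; state before step 1: counter=3 r=(0,0) succ=(0,0) retry=(0,0))
step 1 (Q LOAD): counter=3 r=(0,3) succ=(0,0) retry=(0,0)
step 2 (P CAS): counter=3 r=(0,3) succ=(0,0) retry=(1,0)
step 3 (Q LOAD): counter=3 r=(0,3) succ=(0,0) retry=(1,0)
step 4 (Q CAS): counter=4 r=(0,3) succ=(0,1) retry=(1,0)

counter=4 r=(0,3) succ=(0,1) retry=(1,0)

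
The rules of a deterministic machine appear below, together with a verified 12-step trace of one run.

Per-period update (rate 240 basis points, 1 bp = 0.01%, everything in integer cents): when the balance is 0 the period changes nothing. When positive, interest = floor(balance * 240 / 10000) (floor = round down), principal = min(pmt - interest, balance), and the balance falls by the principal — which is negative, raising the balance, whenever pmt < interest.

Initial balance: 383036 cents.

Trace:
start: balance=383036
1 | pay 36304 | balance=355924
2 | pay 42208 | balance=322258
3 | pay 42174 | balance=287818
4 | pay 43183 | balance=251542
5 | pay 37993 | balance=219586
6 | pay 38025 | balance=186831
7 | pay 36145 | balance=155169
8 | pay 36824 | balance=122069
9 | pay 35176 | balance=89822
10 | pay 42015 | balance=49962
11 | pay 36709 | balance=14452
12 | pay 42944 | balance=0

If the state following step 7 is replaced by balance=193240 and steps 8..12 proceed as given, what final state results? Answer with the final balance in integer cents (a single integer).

14718

state after step 7 := balance=193240
8 | pay 36824 | balance=161053
9 | pay 35176 | balance=129742
10 | pay 42015 | balance=90840
11 | pay 36709 | balance=56311
12 | pay 42944 | balance=14718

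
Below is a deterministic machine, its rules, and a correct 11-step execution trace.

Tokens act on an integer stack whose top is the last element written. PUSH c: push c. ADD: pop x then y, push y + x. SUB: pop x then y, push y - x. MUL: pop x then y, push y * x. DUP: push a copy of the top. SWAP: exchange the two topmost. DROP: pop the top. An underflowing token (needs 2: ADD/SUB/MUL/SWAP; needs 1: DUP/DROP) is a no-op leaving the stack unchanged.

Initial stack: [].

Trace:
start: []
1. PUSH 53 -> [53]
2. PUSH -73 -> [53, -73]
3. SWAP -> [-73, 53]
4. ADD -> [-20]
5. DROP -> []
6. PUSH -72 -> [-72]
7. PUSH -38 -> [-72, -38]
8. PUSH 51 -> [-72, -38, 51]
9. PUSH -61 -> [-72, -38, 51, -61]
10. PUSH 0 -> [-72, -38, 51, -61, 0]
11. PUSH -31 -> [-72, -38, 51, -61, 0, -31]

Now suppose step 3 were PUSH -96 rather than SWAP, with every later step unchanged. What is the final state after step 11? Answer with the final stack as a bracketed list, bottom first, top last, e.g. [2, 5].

[53, -72, -38, 51, -61, 0, -31]

(re-executing from step 3 with the substitution; state before step 3: [53, -73])
3. PUSH -96 -> [53, -73, -96]
4. ADD -> [53, -169]
5. DROP -> [53]
6. PUSH -72 -> [53, -72]
7. PUSH -38 -> [53, -72, -38]
8. PUSH 51 -> [53, -72, -38, 51]
9. PUSH -61 -> [53, -72, -38, 51, -61]
10. PUSH 0 -> [53, -72, -38, 51, -61, 0]
11. PUSH -31 -> [53, -72, -38, 51, -61, 0, -31]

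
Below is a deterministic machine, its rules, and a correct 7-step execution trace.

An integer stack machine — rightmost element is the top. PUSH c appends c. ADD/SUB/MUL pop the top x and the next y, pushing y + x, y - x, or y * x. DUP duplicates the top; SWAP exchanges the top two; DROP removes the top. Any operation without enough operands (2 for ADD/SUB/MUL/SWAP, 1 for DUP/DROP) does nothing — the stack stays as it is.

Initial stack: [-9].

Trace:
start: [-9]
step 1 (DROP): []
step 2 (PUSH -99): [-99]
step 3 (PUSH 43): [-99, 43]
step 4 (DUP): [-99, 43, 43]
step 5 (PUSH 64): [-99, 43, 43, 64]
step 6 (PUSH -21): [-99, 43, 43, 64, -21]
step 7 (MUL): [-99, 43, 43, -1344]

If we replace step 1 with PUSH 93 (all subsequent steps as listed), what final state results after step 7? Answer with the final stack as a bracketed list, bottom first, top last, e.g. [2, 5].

(re-executing from step 1 with the substitution; state before step 1: [-9])
step 1 (PUSH 93): [-9, 93]
step 2 (PUSH -99): [-9, 93, -99]
step 3 (PUSH 43): [-9, 93, -99, 43]
step 4 (DUP): [-9, 93, -99, 43, 43]
step 5 (PUSH 64): [-9, 93, -99, 43, 43, 64]
step 6 (PUSH -21): [-9, 93, -99, 43, 43, 64, -21]
step 7 (MUL): [-9, 93, -99, 43, 43, -1344]

[-9, 93, -99, 43, 43, -1344]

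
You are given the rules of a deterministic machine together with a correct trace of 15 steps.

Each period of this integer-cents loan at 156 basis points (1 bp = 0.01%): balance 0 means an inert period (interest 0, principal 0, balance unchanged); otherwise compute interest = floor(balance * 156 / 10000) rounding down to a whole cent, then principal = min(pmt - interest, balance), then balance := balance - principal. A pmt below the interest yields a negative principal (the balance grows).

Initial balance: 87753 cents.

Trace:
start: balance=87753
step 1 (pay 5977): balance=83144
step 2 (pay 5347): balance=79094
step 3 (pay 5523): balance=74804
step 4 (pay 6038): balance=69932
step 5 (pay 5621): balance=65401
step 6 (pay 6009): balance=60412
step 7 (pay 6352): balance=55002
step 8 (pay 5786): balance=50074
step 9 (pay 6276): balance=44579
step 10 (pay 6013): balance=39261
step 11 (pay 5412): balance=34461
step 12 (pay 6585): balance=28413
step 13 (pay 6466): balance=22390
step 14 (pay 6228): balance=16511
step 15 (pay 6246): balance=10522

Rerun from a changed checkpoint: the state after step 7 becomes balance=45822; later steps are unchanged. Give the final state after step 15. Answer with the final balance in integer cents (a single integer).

130

state after step 7 := balance=45822
step 8 (pay 5786): balance=40750
step 9 (pay 6276): balance=35109
step 10 (pay 6013): balance=29643
step 11 (pay 5412): balance=24693
step 12 (pay 6585): balance=18493
step 13 (pay 6466): balance=12315
step 14 (pay 6228): balance=6279
step 15 (pay 6246): balance=130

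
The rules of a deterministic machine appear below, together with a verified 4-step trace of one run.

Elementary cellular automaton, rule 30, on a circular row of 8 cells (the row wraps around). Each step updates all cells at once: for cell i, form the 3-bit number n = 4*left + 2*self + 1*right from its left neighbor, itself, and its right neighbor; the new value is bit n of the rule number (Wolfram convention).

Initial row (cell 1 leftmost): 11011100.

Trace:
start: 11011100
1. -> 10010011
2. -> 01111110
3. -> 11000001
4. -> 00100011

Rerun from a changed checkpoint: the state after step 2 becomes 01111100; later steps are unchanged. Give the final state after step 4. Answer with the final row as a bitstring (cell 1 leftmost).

state after step 2 := 01111100
3. -> 11000010
4. -> 10100110

10100110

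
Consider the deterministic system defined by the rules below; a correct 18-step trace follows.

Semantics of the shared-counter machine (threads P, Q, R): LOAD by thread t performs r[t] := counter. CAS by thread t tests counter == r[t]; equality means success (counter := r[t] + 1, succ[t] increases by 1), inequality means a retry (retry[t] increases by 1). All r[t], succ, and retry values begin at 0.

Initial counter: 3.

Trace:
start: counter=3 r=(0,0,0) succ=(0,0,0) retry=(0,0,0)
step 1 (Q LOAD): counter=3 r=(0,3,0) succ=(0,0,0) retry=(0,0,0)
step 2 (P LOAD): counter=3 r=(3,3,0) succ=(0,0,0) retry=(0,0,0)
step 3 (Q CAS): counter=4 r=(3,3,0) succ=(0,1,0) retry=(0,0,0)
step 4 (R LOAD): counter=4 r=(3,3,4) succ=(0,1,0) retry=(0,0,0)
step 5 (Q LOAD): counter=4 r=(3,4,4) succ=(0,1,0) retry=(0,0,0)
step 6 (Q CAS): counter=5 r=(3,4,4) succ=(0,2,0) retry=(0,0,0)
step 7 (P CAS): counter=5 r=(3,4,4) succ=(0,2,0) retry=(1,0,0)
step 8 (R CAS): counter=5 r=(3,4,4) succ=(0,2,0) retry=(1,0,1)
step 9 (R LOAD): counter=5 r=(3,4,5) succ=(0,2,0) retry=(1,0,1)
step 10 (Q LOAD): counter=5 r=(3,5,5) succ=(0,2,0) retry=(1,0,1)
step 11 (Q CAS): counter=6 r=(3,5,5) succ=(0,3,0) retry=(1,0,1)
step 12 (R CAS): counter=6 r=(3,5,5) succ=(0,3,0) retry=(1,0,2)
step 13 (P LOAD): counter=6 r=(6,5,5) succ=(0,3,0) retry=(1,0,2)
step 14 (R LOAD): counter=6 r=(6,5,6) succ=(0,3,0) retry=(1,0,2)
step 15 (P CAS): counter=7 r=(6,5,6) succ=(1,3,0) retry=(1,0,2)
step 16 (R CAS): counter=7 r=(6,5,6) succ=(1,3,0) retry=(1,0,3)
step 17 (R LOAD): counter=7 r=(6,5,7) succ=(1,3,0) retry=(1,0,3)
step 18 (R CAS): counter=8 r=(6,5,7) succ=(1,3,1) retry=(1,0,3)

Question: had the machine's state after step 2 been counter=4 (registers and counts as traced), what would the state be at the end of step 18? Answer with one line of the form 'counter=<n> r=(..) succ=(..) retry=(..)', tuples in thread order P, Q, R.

state after step 2 := counter=4 r=(3,3,0) succ=(0,0,0) retry=(0,0,0)
step 3 (Q CAS): counter=4 r=(3,3,0) succ=(0,0,0) retry=(0,1,0)
step 4 (R LOAD): counter=4 r=(3,3,4) succ=(0,0,0) retry=(0,1,0)
step 5 (Q LOAD): counter=4 r=(3,4,4) succ=(0,0,0) retry=(0,1,0)
step 6 (Q CAS): counter=5 r=(3,4,4) succ=(0,1,0) retry=(0,1,0)
step 7 (P CAS): counter=5 r=(3,4,4) succ=(0,1,0) retry=(1,1,0)
step 8 (R CAS): counter=5 r=(3,4,4) succ=(0,1,0) retry=(1,1,1)
step 9 (R LOAD): counter=5 r=(3,4,5) succ=(0,1,0) retry=(1,1,1)
step 10 (Q LOAD): counter=5 r=(3,5,5) succ=(0,1,0) retry=(1,1,1)
step 11 (Q CAS): counter=6 r=(3,5,5) succ=(0,2,0) retry=(1,1,1)
step 12 (R CAS): counter=6 r=(3,5,5) succ=(0,2,0) retry=(1,1,2)
step 13 (P LOAD): counter=6 r=(6,5,5) succ=(0,2,0) retry=(1,1,2)
step 14 (R LOAD): counter=6 r=(6,5,6) succ=(0,2,0) retry=(1,1,2)
step 15 (P CAS): counter=7 r=(6,5,6) succ=(1,2,0) retry=(1,1,2)
step 16 (R CAS): counter=7 r=(6,5,6) succ=(1,2,0) retry=(1,1,3)
step 17 (R LOAD): counter=7 r=(6,5,7) succ=(1,2,0) retry=(1,1,3)
step 18 (R CAS): counter=8 r=(6,5,7) succ=(1,2,1) retry=(1,1,3)

counter=8 r=(6,5,7) succ=(1,2,1) retry=(1,1,3)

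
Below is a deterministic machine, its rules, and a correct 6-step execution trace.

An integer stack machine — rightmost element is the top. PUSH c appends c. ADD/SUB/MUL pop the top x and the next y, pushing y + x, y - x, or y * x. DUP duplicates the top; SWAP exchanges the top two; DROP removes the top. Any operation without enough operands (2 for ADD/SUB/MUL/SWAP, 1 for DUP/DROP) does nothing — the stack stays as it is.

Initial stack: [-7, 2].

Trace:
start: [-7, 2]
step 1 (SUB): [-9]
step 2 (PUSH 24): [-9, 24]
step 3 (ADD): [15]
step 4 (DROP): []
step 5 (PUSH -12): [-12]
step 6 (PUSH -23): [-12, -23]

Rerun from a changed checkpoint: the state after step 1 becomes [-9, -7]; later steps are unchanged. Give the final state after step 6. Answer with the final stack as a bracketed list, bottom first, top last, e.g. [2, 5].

[-9, -12, -23]

state after step 1 := [-9, -7]
step 2 (PUSH 24): [-9, -7, 24]
step 3 (ADD): [-9, 17]
step 4 (DROP): [-9]
step 5 (PUSH -12): [-9, -12]
step 6 (PUSH -23): [-9, -12, -23]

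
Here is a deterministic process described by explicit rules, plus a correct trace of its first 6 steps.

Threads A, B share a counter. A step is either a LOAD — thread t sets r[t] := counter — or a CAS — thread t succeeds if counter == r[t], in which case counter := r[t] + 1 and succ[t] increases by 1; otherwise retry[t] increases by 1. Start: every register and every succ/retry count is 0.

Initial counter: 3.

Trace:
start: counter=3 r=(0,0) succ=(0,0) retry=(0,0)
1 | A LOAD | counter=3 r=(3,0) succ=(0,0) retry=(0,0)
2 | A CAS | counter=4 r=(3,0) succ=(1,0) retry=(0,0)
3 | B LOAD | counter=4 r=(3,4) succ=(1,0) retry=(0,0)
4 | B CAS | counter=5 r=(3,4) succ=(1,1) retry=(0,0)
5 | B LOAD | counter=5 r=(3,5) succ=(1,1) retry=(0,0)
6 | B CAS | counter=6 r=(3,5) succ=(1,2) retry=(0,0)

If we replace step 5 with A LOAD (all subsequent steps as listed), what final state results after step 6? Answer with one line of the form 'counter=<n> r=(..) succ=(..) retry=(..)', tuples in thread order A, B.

(re-executing from step 5 with the substitution; state before step 5: counter=5 r=(3,4) succ=(1,1) retry=(0,0))
5 | A LOAD | counter=5 r=(5,4) succ=(1,1) retry=(0,0)
6 | B CAS | counter=5 r=(5,4) succ=(1,1) retry=(0,1)

counter=5 r=(5,4) succ=(1,1) retry=(0,1)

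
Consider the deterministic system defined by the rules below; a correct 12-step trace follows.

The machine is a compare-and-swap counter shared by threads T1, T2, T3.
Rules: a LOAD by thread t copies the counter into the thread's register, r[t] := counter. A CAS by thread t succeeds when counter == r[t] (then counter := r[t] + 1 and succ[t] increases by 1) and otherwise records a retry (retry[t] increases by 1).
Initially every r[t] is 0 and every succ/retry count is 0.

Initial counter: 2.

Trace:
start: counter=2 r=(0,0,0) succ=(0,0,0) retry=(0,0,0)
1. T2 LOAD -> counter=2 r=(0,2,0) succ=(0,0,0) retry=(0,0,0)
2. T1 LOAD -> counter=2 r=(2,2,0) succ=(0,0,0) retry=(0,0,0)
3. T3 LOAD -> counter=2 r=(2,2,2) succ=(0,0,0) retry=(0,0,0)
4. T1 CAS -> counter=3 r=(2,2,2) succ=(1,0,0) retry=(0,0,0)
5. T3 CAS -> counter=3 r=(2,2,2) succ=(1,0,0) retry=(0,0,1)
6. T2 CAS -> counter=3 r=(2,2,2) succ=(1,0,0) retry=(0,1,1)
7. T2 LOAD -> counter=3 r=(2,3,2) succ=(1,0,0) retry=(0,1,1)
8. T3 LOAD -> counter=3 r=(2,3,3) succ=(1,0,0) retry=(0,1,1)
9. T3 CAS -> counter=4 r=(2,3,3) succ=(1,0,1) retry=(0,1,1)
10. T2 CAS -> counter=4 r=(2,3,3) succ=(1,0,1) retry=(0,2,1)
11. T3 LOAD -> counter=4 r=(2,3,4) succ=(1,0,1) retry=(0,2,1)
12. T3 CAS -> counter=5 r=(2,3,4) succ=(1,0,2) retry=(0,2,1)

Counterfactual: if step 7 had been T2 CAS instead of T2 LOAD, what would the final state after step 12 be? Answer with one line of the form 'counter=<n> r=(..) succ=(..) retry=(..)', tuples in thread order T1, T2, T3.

counter=5 r=(2,2,4) succ=(1,0,2) retry=(0,3,1)

(re-executing from step 7 with the substitution; state before step 7: counter=3 r=(2,2,2) succ=(1,0,0) retry=(0,1,1))
7. T2 CAS -> counter=3 r=(2,2,2) succ=(1,0,0) retry=(0,2,1)
8. T3 LOAD -> counter=3 r=(2,2,3) succ=(1,0,0) retry=(0,2,1)
9. T3 CAS -> counter=4 r=(2,2,3) succ=(1,0,1) retry=(0,2,1)
10. T2 CAS -> counter=4 r=(2,2,3) succ=(1,0,1) retry=(0,3,1)
11. T3 LOAD -> counter=4 r=(2,2,4) succ=(1,0,1) retry=(0,3,1)
12. T3 CAS -> counter=5 r=(2,2,4) succ=(1,0,2) retry=(0,3,1)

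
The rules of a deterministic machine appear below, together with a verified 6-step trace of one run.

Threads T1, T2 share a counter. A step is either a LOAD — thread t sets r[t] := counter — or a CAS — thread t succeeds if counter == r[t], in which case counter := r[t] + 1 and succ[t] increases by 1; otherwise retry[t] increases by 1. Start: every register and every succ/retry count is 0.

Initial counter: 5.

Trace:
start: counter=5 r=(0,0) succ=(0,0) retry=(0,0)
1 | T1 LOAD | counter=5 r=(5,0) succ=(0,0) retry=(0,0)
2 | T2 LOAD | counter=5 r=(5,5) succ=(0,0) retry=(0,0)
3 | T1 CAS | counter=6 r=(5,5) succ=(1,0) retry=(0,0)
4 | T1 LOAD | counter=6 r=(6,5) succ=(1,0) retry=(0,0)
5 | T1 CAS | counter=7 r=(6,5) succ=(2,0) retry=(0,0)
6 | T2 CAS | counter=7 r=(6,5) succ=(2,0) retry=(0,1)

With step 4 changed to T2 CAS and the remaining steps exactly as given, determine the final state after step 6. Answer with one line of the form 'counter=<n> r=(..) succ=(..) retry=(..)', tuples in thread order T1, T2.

counter=6 r=(5,5) succ=(1,0) retry=(1,2)

(re-executing from step 4 with the substitution; state before step 4: counter=6 r=(5,5) succ=(1,0) retry=(0,0))
4 | T2 CAS | counter=6 r=(5,5) succ=(1,0) retry=(0,1)
5 | T1 CAS | counter=6 r=(5,5) succ=(1,0) retry=(1,1)
6 | T2 CAS | counter=6 r=(5,5) succ=(1,0) retry=(1,2)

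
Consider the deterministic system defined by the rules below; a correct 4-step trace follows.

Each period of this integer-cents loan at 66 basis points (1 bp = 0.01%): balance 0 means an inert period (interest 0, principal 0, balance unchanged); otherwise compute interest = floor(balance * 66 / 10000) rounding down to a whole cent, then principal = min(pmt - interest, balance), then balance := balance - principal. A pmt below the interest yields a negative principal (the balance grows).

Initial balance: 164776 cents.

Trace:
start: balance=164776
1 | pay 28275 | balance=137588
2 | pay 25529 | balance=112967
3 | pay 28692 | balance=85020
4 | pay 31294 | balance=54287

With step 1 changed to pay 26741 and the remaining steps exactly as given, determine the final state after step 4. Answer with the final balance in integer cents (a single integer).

55851

(re-executing from step 1 with the substitution; state before step 1: balance=164776)
1 | pay 26741 | balance=139122
2 | pay 25529 | balance=114511
3 | pay 28692 | balance=86574
4 | pay 31294 | balance=55851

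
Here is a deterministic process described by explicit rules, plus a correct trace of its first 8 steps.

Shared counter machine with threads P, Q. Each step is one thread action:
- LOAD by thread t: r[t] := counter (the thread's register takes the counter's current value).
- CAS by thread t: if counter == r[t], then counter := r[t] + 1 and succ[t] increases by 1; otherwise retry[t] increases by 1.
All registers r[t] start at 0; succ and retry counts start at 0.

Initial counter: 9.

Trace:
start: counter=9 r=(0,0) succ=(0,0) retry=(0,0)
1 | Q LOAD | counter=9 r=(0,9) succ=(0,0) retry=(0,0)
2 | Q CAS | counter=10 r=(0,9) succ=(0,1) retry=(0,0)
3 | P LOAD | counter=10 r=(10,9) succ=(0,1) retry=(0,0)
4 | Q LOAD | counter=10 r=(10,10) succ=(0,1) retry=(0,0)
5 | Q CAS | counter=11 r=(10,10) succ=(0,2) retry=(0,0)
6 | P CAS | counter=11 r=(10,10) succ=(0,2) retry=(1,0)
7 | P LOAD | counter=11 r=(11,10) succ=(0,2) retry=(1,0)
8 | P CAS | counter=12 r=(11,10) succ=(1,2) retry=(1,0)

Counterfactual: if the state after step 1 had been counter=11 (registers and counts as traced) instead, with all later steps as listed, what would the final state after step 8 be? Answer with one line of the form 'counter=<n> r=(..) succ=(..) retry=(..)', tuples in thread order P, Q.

state after step 1 := counter=11 r=(0,9) succ=(0,0) retry=(0,0)
2 | Q CAS | counter=11 r=(0,9) succ=(0,0) retry=(0,1)
3 | P LOAD | counter=11 r=(11,9) succ=(0,0) retry=(0,1)
4 | Q LOAD | counter=11 r=(11,11) succ=(0,0) retry=(0,1)
5 | Q CAS | counter=12 r=(11,11) succ=(0,1) retry=(0,1)
6 | P CAS | counter=12 r=(11,11) succ=(0,1) retry=(1,1)
7 | P LOAD | counter=12 r=(12,11) succ=(0,1) retry=(1,1)
8 | P CAS | counter=13 r=(12,11) succ=(1,1) retry=(1,1)

counter=13 r=(12,11) succ=(1,1) retry=(1,1)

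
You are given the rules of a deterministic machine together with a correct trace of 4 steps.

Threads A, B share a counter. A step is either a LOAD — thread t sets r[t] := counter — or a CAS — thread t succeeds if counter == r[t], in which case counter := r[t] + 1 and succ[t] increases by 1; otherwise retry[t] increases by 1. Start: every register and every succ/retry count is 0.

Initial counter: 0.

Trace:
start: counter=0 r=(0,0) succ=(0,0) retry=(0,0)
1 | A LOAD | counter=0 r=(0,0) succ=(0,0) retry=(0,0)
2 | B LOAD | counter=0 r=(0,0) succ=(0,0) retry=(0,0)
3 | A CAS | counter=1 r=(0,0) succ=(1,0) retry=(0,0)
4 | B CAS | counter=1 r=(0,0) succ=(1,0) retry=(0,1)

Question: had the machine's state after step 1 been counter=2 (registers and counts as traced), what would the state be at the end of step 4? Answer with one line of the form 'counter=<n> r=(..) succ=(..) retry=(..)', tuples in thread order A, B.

state after step 1 := counter=2 r=(0,0) succ=(0,0) retry=(0,0)
2 | B LOAD | counter=2 r=(0,2) succ=(0,0) retry=(0,0)
3 | A CAS | counter=2 r=(0,2) succ=(0,0) retry=(1,0)
4 | B CAS | counter=3 r=(0,2) succ=(0,1) retry=(1,0)

counter=3 r=(0,2) succ=(0,1) retry=(1,0)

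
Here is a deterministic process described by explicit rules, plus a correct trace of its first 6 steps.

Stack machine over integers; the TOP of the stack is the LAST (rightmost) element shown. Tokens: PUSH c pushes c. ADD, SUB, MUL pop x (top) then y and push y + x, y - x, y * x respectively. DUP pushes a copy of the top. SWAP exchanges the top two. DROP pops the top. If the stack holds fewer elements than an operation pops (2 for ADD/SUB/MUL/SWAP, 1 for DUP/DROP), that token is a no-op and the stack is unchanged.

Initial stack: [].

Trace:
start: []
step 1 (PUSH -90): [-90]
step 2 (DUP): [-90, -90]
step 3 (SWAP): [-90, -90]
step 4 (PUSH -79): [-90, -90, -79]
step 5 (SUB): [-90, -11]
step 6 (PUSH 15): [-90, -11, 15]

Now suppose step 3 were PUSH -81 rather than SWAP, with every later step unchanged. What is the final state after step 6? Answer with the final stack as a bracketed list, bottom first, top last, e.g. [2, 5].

(re-executing from step 3 with the substitution; state before step 3: [-90, -90])
step 3 (PUSH -81): [-90, -90, -81]
step 4 (PUSH -79): [-90, -90, -81, -79]
step 5 (SUB): [-90, -90, -2]
step 6 (PUSH 15): [-90, -90, -2, 15]

[-90, -90, -2, 15]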